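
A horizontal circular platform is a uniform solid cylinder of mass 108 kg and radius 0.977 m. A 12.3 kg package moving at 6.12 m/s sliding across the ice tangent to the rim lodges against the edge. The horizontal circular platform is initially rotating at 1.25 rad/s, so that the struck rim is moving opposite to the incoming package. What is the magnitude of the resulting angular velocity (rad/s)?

The axle reaction passes through the central axle and exerts no torque about it; angular momentum about the central axle is conserved through the impact.
I_p = ½(108)(0.977)² = 51.54 kg·m². Taking the sense of the package's angular momentum as positive, L_{package} = m v R = (12.3)(6.12)(0.977) = 73.54 kg·m²/s.
L_i = −I_p ω_p + m v R = −(51.54)(1.25) + 73.54 = 9.114 kg·m²/s.
After sticking, I_f = I_p + m R² = 51.54 + (12.3)(0.977)² = 63.29 kg·m².
ω_f = L_i / I_f = 9.114 / 63.29 = 0.1440 rad/s.

|ω_f| ≈ 0.144 rad/s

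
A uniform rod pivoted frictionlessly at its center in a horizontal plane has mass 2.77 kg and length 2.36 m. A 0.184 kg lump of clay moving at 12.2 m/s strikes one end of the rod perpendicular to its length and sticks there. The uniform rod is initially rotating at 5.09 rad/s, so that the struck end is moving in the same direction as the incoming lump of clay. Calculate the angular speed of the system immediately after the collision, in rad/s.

About the pivot the impulsive forces during the collision are internal, so angular momentum about that axis is conserved.
I_p = (1/12)(2.77)(2.36)² = 1.286 kg·m². Taking the sense of the lump of clay's angular momentum as positive, L_{lump} = m v R = (0.184)(12.2)(2.36/2) = 2.649 kg·m²/s.
L_i = +I_p ω_p + m v R = +(1.286)(5.09) + 2.649 = 9.193 kg·m²/s.
After sticking, I_f = I_p + m R² = 1.286 + (0.184)(2.36/2)² = 1.542 kg·m².
ω_f = L_i / I_f = 9.193 / 1.542 = 5.962 rad/s.

|ω_f| ≈ 5.96 rad/s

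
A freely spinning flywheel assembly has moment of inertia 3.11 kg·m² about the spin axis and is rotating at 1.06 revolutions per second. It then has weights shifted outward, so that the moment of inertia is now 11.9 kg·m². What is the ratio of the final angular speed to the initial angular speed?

ω₂/ω₁ ≈ 0.261

With no external torque about the axis, L is conserved: I₁ω₁ = I₂ω₂.
ω₂/ω₁ = I₁/I₂ = 3.110 / 11.90 = 0.2613.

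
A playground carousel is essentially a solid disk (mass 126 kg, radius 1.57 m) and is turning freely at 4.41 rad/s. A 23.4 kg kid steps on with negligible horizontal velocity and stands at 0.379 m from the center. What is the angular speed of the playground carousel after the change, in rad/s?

ω_f ≈ 4.32 rad/s

The added mass arrives with no angular momentum about the center, and any external torque about the center is negligible, so the system's angular momentum is conserved.
I_p = ½(126)(1.57)² = 155.3 kg·m².
Added inertia Σmr² = (23.4)(0.379)² = 3.361 kg·m²; I_f = 155.3 + 3.361 = 158.6 kg·m².
ω_f = I_p ω_i / I_f = (155.3)(4.41) / 158.6 = 4.317 rad/s.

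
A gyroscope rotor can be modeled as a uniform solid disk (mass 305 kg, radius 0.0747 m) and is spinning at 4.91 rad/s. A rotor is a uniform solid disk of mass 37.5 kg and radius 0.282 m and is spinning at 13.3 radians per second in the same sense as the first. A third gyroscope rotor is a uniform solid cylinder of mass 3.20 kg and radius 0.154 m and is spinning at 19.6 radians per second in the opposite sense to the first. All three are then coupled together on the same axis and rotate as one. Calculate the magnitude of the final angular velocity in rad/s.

|ω_f| ≈ 9.78 rad/s

The coupling torques are internal; angular momentum about the shared axis is conserved.
Moments of inertia: I_A = ½(305)(0.0747)² = 0.8510 kg·m²; I_B = ½(37.5)(0.282)² = 1.491 kg·m²; I_C = ½(3.20)(0.154)² = 0.03795 kg·m².
Taking A's sense as positive: L = (0.8510)(4.91) + (1.491)(13.3) − (0.03795)(19.6) = 23.27 kg·m²·rad/s.
Combined I = 0.8510 + 1.491 + 0.03795 = 2.380 kg·m².
ω_f = L / I = 23.27 / 2.380 = 9.776 rad/s.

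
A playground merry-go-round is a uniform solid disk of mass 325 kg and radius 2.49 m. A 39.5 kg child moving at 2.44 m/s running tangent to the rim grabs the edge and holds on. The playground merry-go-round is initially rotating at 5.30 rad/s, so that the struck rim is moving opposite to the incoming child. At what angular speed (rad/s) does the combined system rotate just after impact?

The axle reaction passes through the axle and exerts no torque about it; angular momentum about the axle is conserved through the impact.
I_p = ½(325)(2.49)² = 1008 kg·m². Taking the sense of the child's angular momentum as positive, L_{child} = m v R = (39.5)(2.44)(2.49) = 240.0 kg·m²/s.
L_i = −I_p ω_p + m v R = −(1008)(5.30) + 240.0 = -5100 kg·m²/s.
After sticking, I_f = I_p + m R² = 1008 + (39.5)(2.49)² = 1252 kg·m².
ω_f = L_i / I_f = -5100 / 1252 = -4.072 rad/s.

|ω_f| ≈ 4.07 rad/s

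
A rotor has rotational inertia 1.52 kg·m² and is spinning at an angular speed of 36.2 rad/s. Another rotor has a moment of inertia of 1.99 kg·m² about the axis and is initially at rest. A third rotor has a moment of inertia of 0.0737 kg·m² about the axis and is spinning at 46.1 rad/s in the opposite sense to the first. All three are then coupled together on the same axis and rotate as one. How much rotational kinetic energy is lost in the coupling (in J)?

The coupling torques are internal; angular momentum about the shared axis is conserved.
Taking A's sense as positive: L = (1.520)(36.2) − (0.07370)(46.1) = 51.63 kg·m²·rad/s.
Combined I = 1.520 + 1.990 + 0.07370 = 3.584 kg·m².
ω_f = L / I = 51.63 / 3.584 = 14.41 rad/s.
KE_i = ½ΣIω² = 1074 J; KE_f = ½(3.584)(14.41)² = 371.9 J.

ΔKE lost ≈ 702 J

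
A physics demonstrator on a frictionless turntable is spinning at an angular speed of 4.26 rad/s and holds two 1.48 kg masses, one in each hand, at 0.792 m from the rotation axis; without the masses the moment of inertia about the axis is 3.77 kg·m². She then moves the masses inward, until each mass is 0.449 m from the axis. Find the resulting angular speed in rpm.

Angular momentum about the spin axis is conserved since the torque about it is zero.
I₁ = 3.77 + 2(1.48)(0.792)² = 5.627 kg·m²; I₂ = 3.77 + 2(1.48)(0.449)² = 4.367 kg·m².
ω₂ = I₁ω₁ / I₂ = (5.627)(4.26 rad/s) / (4.367) = 5.489 rad/s = 52.42 rpm.

ω₂ ≈ 52.4 rpm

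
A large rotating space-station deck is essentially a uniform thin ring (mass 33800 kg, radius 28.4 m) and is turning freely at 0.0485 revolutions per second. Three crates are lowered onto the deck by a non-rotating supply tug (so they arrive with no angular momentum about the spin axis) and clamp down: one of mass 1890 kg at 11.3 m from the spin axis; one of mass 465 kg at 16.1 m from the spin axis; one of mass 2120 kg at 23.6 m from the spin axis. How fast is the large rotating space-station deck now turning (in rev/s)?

ω_f ≈ 0.0459 rev/s

The added mass arrives with no angular momentum about the spin axis, and any external torque about the spin axis is negligible, so the system's angular momentum is conserved.
I_p = (33800)(28.4)² = 2.726e+07 kg·m².
Added inertia Σmr² = (1890)(11.3)² + (465)(16.1)² + (2120)(23.6)² = 1.543e+06 kg·m²; I_f = 2.726e+07 + 1.543e+06 = 2.880e+07 kg·m².
ω_f = I_p ω_i / I_f = (2.726e+07)(0.0485) / 2.880e+07 = 0.04590 rev/s.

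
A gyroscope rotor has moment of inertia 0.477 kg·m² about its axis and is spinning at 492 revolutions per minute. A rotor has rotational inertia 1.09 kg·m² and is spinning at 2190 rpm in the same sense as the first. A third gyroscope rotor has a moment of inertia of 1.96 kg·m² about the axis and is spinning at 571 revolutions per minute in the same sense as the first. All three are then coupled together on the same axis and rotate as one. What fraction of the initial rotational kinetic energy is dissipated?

No external torque acts about the common axis, so total angular momentum is conserved.
Taking A's sense as positive: L = (0.4770)(492) + (1.090)(2190) + (1.960)(571) = 3741 kg·m²·rpm.
Combined I = 0.4770 + 1.090 + 1.960 = 3.527 kg·m².
ω_f = L / I = 3741 / 3.527 = 1061 rpm.
KE_i = ½ΣIω² = 32800 J; KE_f = ½(3.527)(111.1)² = 21760 J.
Fraction dissipated = (KE_i − KE_f)/KE_i = 0.3367.

fraction ≈ 0.337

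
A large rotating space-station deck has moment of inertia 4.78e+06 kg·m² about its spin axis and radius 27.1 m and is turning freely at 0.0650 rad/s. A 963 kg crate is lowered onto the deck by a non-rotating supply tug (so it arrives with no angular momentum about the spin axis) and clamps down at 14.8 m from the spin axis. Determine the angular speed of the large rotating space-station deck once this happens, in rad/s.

ω_f ≈ 0.0623 rad/s

The added mass arrives with no angular momentum about the spin axis, and any external torque about the spin axis is negligible, so the system's angular momentum is conserved.
Added inertia Σmr² = (963)(14.8)² = 2.109e+05 kg·m²; I_f = 4.780e+06 + 2.109e+05 = 4.991e+06 kg·m².
ω_f = I_p ω_i / I_f = (4.780e+06)(0.0650) / 4.991e+06 = 0.06225 rad/s.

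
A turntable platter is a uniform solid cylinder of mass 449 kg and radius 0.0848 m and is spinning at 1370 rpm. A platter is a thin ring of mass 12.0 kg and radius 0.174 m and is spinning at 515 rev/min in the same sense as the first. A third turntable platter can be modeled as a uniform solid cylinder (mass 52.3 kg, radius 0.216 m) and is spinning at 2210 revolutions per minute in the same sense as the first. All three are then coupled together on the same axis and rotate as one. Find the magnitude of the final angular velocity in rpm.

The coupling torques are internal; angular momentum about the shared axis is conserved.
Moments of inertia: I_A = ½(449)(0.0848)² = 1.614 kg·m²; I_B = (12.0)(0.174)² = 0.3633 kg·m²; I_C = ½(52.3)(0.216)² = 1.220 kg·m².
Taking A's sense as positive: L = (1.614)(1370) + (0.3633)(515) + (1.220)(2210) = 5095 kg·m²·rpm.
Combined I = 1.614 + 0.3633 + 1.220 = 3.198 kg·m².
ω_f = L / I = 5095 / 3.198 = 1593 rpm.

|ω_f| ≈ 1590 rpm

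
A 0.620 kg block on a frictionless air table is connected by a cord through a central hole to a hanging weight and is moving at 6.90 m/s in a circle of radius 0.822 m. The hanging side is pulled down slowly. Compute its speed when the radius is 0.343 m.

v₂ ≈ 16.5 m/s

The only horizontal force on the mass is along the cord (radial), so it exerts no torque about the hole and angular momentum m v r is conserved.
v₂ = v₁ r₁ / r₂ = (6.90)(0.822) / (0.343) = 16.54 m/s.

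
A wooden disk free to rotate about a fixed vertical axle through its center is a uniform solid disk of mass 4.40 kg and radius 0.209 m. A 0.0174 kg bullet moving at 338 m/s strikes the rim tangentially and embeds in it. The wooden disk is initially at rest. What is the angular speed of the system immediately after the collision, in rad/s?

About the axle the impulsive forces during the collision are internal, so angular momentum about that axis is conserved.
I_p = ½(4.40)(0.209)² = 0.09610 kg·m². Taking the sense of the bullet's angular momentum as positive, L_{bullet} = m v R = (0.0174)(338)(0.209) = 1.229 kg·m²/s.
L_i = 0 + 1.229 = 1.229 kg·m²/s.
After sticking, I_f = I_p + m R² = 0.09610 + (0.0174)(0.209)² = 0.09686 kg·m².
ω_f = L_i / I_f = 1.229 / 0.09686 = 12.69 rad/s.

|ω_f| ≈ 12.7 rad/s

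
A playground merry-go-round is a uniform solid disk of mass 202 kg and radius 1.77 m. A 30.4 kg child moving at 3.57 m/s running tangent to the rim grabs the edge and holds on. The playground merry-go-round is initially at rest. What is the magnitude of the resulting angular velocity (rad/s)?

About the axle the impulsive forces during the collision are internal, so angular momentum about that axis is conserved.
I_p = ½(202)(1.77)² = 316.4 kg·m². Taking the sense of the child's angular momentum as positive, L_{child} = m v R = (30.4)(3.57)(1.77) = 192.1 kg·m²/s.
L_i = 0 + 192.1 = 192.1 kg·m²/s.
After sticking, I_f = I_p + m R² = 316.4 + (30.4)(1.77)² = 411.7 kg·m².
ω_f = L_i / I_f = 192.1 / 411.7 = 0.4666 rad/s.

|ω_f| ≈ 0.467 rad/s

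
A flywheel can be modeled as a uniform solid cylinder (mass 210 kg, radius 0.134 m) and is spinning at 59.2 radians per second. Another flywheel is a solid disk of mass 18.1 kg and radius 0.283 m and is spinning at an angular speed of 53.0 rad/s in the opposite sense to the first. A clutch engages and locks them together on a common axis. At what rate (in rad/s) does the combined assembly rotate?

|ω_f| ≈ 28.0 rad/s

No external torque acts about the common axis, so total angular momentum is conserved.
Moments of inertia: I_A = ½(210)(0.134)² = 1.885 kg·m²; I_B = ½(18.1)(0.283)² = 0.7248 kg·m².
Taking A's sense as positive: L = (1.885)(59.2) − (0.7248)(53.0) = 73.20 kg·m²·rad/s.
Combined I = 1.885 + 0.7248 = 2.610 kg·m².
ω_f = L / I = 73.20 / 2.610 = 28.04 rad/s.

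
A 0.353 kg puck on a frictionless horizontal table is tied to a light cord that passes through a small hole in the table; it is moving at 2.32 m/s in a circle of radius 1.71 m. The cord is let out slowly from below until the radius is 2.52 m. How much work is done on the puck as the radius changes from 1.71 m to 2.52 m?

W ≈ -0.513 J

The only horizontal force on the mass is along the cord (radial), so it exerts no torque about the hole and angular momentum m v r is conserved.
v₂ = v₁ r₁ / r₂ = (2.32)(1.71) / (2.52) = 1.574 m/s.
W = ΔKE = ½m(v₂² − v₁²) = -0.5126 J.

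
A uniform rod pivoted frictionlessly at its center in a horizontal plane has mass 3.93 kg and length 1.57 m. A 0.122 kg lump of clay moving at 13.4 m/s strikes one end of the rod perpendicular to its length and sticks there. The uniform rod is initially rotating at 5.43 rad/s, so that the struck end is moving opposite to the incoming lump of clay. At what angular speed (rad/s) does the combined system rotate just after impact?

|ω_f| ≈ 3.51 rad/s

The axle reaction passes through the pivot and exerts no torque about it; angular momentum about the pivot is conserved through the impact.
I_p = (1/12)(3.93)(1.57)² = 0.8073 kg·m². Taking the sense of the lump of clay's angular momentum as positive, L_{lump} = m v R = (0.122)(13.4)(1.57/2) = 1.283 kg·m²/s.
L_i = −I_p ω_p + m v R = −(0.8073)(5.43) + 1.283 = -3.100 kg·m²/s.
After sticking, I_f = I_p + m R² = 0.8073 + (0.122)(1.57/2)² = 0.8824 kg·m².
ω_f = L_i / I_f = -3.100 / 0.8824 = -3.513 rad/s.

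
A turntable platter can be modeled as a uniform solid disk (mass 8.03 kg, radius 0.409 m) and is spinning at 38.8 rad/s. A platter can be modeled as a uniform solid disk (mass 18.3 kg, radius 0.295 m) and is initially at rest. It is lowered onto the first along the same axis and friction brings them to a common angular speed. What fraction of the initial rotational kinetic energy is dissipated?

fraction ≈ 0.542

No external torque acts about the common axis, so total angular momentum is conserved.
Moments of inertia: I_A = ½(8.03)(0.409)² = 0.6716 kg·m²; I_B = ½(18.3)(0.295)² = 0.7963 kg·m².
Taking A's sense as positive: L = (0.6716)(38.8) = 26.06 kg·m²·rad/s.
Combined I = 0.6716 + 0.7963 = 1.468 kg·m².
ω_f = L / I = 26.06 / 1.468 = 17.75 rad/s.
KE_i = ½ΣIω² = 505.6 J; KE_f = ½(1.468)(17.75)² = 231.3 J.
Fraction dissipated = (KE_i − KE_f)/KE_i = 0.5425.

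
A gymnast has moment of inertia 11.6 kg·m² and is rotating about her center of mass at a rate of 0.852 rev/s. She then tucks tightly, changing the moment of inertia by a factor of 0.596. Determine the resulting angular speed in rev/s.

Angular momentum about the spin axis is conserved since the torque about it is zero.
I₂ = 0.596 × 11.6 = 6.914 kg·m².
ω₂ = I₁ω₁ / I₂ = (11.60)(0.852 rev/s) / (6.914) = 1.430 rev/s.

ω₂ ≈ 1.43 rev/s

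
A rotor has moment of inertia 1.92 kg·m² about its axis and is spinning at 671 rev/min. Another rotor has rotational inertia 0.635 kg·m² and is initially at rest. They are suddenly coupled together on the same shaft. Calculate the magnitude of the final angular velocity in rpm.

No external torque acts about the common axis, so total angular momentum is conserved.
Taking A's sense as positive: L = (1.920)(671) = 1288 kg·m²·rpm.
Combined I = 1.920 + 0.6350 = 2.555 kg·m².
ω_f = L / I = 1288 / 2.555 = 504.2 rpm.

|ω_f| ≈ 504 rpm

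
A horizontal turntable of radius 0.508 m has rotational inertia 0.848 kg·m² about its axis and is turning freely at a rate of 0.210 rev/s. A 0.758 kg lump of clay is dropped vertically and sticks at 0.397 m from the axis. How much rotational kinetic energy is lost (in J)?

energy lost ≈ 0.0912 J

No external torque acts about the axis; L_before = L_after.
Added inertia Σmr² = (0.758)(0.397)² = 0.1195 kg·m²; I_f = 0.8480 + 0.1195 = 0.9675 kg·m².
ω_f = I_p ω_i / I_f = (0.8480)(0.210) / 0.9675 = 0.1841 rev/s.
KE_i = ½(0.8480)(1.319 rad/s)² = 0.7382 J; KE_f = ½(0.9675)(1.157)² = 0.6470 J.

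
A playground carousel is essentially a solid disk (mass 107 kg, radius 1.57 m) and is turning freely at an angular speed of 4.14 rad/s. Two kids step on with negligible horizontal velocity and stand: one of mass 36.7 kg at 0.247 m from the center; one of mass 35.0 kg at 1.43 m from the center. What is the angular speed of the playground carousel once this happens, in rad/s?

The added mass arrives with no angular momentum about the center, and any external torque about the center is negligible, so the system's angular momentum is conserved.
I_p = ½(107)(1.57)² = 131.9 kg·m².
Added inertia Σmr² = (36.7)(0.247)² + (35.0)(1.43)² = 73.81 kg·m²; I_f = 131.9 + 73.81 = 205.7 kg·m².
ω_f = I_p ω_i / I_f = (131.9)(4.14) / 205.7 = 2.654 rad/s.

ω_f ≈ 2.65 rad/s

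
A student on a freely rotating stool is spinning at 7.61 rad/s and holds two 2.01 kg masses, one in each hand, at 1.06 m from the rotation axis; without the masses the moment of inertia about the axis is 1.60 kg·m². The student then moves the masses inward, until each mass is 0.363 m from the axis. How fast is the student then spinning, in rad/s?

With no external torque about the axis, L is conserved: I₁ω₁ = I₂ω₂.
I₁ = 1.60 + 2(2.01)(1.06)² = 6.117 kg·m²; I₂ = 1.60 + 2(2.01)(0.363)² = 2.130 kg·m².
ω₂ = I₁ω₁ / I₂ = (6.117)(7.61 rad/s) / (2.130) = 21.86 rad/s.

ω₂ ≈ 21.9 rad/s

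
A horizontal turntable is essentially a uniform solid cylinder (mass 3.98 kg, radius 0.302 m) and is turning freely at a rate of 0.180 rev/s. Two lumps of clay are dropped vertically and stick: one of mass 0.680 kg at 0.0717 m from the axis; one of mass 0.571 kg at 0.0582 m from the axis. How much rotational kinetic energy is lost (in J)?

The added mass arrives with no angular momentum about the axis, and any external torque about the axis is negligible, so the system's angular momentum is conserved.
I_p = ½(3.98)(0.302)² = 0.1815 kg·m².
Added inertia Σmr² = (0.680)(0.0717)² + (0.571)(0.0582)² = 0.005430 kg·m²; I_f = 0.1815 + 0.005430 = 0.1869 kg·m².
ω_f = I_p ω_i / I_f = (0.1815)(0.180) / 0.1869 = 0.1748 rev/s.
KE_i = ½(0.1815)(1.131 rad/s)² = 0.1161 J; KE_f = ½(0.1869)(1.098)² = 0.1127 J.

energy lost ≈ 0.00337 J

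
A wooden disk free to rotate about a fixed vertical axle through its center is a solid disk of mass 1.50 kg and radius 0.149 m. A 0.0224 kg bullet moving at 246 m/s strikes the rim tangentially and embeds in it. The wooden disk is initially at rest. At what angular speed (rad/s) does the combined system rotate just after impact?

|ω_f| ≈ 47.9 rad/s

About the axle the impulsive forces during the collision are internal, so angular momentum about that axis is conserved.
I_p = ½(1.50)(0.149)² = 0.01665 kg·m². Taking the sense of the bullet's angular momentum as positive, L_{bullet} = m v R = (0.0224)(246)(0.149) = 0.8210 kg·m²/s.
L_i = 0 + 0.8210 = 0.8210 kg·m²/s.
After sticking, I_f = I_p + m R² = 0.01665 + (0.0224)(0.149)² = 0.01715 kg·m².
ω_f = L_i / I_f = 0.8210 / 0.01715 = 47.88 rad/s.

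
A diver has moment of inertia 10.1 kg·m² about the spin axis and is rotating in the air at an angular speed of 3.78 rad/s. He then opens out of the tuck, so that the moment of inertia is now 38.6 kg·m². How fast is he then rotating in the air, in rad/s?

No external torque acts about the spin axis, so angular momentum is conserved.
ω₂ = I₁ω₁ / I₂ = (10.10)(3.78 rad/s) / (38.60) = 0.9891 rad/s.

ω₂ ≈ 0.989 rad/s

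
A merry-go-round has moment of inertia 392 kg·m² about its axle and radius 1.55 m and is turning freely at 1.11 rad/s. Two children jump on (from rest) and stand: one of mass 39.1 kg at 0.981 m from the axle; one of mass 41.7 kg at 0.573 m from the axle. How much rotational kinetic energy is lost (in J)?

energy lost ≈ 28.0 J

No external torque acts about the axle; L_before = L_after.
Added inertia Σmr² = (39.1)(0.981)² + (41.7)(0.573)² = 51.32 kg·m²; I_f = 392.0 + 51.32 = 443.3 kg·m².
ω_f = I_p ω_i / I_f = (392.0)(1.11) / 443.3 = 0.9815 rad/s.
KE_i = ½(392.0)(1.110 rad/s)² = 241.5 J; KE_f = ½(443.3)(0.9815)² = 213.5 J.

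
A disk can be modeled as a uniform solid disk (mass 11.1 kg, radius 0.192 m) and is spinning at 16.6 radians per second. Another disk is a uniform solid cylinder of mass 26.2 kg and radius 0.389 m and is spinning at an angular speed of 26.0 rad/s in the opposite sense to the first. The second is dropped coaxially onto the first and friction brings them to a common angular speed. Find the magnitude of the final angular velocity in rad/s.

No external torque acts about the common axis, so total angular momentum is conserved.
Moments of inertia: I_A = ½(11.1)(0.192)² = 0.2046 kg·m²; I_B = ½(26.2)(0.389)² = 1.982 kg·m².
Taking A's sense as positive: L = (0.2046)(16.6) − (1.982)(26.0) = -48.14 kg·m²·rad/s.
Combined I = 0.2046 + 1.982 = 2.187 kg·m².
ω_f = L / I = -48.14 / 2.187 = -22.01 rad/s.

|ω_f| ≈ 22.0 rad/s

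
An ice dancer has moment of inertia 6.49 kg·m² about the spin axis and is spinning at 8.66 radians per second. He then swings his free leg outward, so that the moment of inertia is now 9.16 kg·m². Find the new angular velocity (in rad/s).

ω₂ ≈ 6.14 rad/s

With no external torque about the axis, L is conserved: I₁ω₁ = I₂ω₂.
ω₂ = I₁ω₁ / I₂ = (6.490)(8.66 rad/s) / (9.160) = 6.136 rad/s.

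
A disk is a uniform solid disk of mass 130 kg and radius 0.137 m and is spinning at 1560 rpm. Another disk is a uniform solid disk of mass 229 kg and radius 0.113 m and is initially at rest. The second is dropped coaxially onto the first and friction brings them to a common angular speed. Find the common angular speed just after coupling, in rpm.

The coupling torques are internal; angular momentum about the shared axis is conserved.
Moments of inertia: I_A = ½(130)(0.137)² = 1.220 kg·m²; I_B = ½(229)(0.113)² = 1.462 kg·m².
Taking A's sense as positive: L = (1.220)(1560) = 1903 kg·m²·rpm.
Combined I = 1.220 + 1.462 = 2.682 kg·m².
ω_f = L / I = 1903 / 2.682 = 709.6 rpm.

|ω_f| ≈ 710 rpm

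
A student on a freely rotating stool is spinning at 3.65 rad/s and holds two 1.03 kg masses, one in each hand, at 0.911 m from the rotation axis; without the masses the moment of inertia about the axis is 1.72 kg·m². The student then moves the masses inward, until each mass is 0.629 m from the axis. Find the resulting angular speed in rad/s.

Angular momentum about the spin axis is conserved since the torque about it is zero.
I₁ = 1.72 + 2(1.03)(0.911)² = 3.430 kg·m²; I₂ = 1.72 + 2(1.03)(0.629)² = 2.535 kg·m².
ω₂ = I₁ω₁ / I₂ = (3.430)(3.65 rad/s) / (2.535) = 4.938 rad/s.

ω₂ ≈ 4.94 rad/s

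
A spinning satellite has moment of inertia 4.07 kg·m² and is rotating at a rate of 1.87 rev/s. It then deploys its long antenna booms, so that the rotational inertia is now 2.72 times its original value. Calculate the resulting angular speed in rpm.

ω₂ ≈ 41.3 rpm

No external torque acts about the spin axis, so angular momentum is conserved.
I₂ = 2.72 × 4.07 = 11.07 kg·m².
ω₂ = I₁ω₁ / I₂ = (4.070)(1.87 rev/s) / (11.07) = 0.6875 rev/s = 41.25 rpm.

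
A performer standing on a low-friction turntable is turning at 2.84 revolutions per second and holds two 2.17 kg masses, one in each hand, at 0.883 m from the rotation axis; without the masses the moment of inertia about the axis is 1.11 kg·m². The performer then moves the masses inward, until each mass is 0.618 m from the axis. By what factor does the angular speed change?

ω₂/ω₁ ≈ 1.62

No external torque acts about the spin axis, so angular momentum is conserved.
I₁ = 1.11 + 2(2.17)(0.883)² = 4.494 kg·m²; I₂ = 1.11 + 2(2.17)(0.618)² = 2.768 kg·m².
ω₂/ω₁ = I₁/I₂ = 4.494 / 2.768 = 1.624.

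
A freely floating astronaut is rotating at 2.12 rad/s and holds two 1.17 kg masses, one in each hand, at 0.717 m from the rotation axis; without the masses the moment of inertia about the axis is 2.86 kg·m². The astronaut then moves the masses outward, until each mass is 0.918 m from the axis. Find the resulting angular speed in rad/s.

ω₂ ≈ 1.78 rad/s

Angular momentum about the spin axis is conserved since the torque about it is zero.
I₁ = 2.86 + 2(1.17)(0.717)² = 4.063 kg·m²; I₂ = 2.86 + 2(1.17)(0.918)² = 4.832 kg·m².
ω₂ = I₁ω₁ / I₂ = (4.063)(2.12 rad/s) / (4.832) = 1.783 rad/s.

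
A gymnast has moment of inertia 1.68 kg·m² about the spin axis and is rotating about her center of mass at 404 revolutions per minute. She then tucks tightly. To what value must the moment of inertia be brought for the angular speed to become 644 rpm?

I₂ ≈ 1.05 kg·m²

Angular momentum about the spin axis is conserved since the torque about it is zero.
I₂ = I₁ω₁ / ω₂ = (1.68)(404) / (644) = 1.054 kg·m².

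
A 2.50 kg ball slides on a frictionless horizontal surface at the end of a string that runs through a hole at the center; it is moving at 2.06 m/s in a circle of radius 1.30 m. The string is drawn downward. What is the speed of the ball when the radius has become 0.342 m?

Central (radial) force ⇒ zero torque about the center ⇒ m v r is constant.
v₂ = v₁ r₁ / r₂ = (2.06)(1.30) / (0.342) = 7.830 m/s.

v₂ ≈ 7.83 m/s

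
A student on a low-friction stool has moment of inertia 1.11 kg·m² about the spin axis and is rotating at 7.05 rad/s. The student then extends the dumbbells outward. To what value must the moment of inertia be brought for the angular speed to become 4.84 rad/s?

With no external torque about the axis, L is conserved: I₁ω₁ = I₂ω₂.
I₂ = I₁ω₁ / ω₂ = (1.11)(7.05) / (4.84) = 1.617 kg·m².

I₂ ≈ 1.62 kg·m²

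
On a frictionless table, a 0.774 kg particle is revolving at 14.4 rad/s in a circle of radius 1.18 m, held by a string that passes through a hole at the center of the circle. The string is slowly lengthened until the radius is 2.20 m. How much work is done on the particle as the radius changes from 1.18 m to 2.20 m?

No torque about the axis ⇒ m r₁² ω₁ = m r₂² ω₂.
ω₂ = ω₁ (r₁/r₂)² = (14.4)(1.18/2.20)² = 4.143 rad/s.
W = ΔKE = ½m(v₂² − v₁²) = -79.59 J.

W ≈ -79.6 J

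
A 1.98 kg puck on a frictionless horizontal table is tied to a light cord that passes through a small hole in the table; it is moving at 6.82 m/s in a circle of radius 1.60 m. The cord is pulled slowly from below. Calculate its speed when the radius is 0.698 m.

v₂ ≈ 15.6 m/s

The only horizontal force on the mass is along the cord (radial), so it exerts no torque about the hole and angular momentum m v r is conserved.
v₂ = v₁ r₁ / r₂ = (6.82)(1.60) / (0.698) = 15.63 m/s.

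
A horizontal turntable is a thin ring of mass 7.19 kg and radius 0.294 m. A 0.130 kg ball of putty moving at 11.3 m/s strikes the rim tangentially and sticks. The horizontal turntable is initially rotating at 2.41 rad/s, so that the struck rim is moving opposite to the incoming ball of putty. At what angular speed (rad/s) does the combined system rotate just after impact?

|ω_f| ≈ 1.68 rad/s

The axle reaction passes through the axle and exerts no torque about it; angular momentum about the axle is conserved through the impact.
I_p = (7.19)(0.294)² = 0.6215 kg·m². Taking the sense of the ball of putty's angular momentum as positive, L_{ball} = m v R = (0.130)(11.3)(0.294) = 0.4319 kg·m²/s.
L_i = −I_p ω_p + m v R = −(0.6215)(2.41) + 0.4319 = -1.066 kg·m²/s.
After sticking, I_f = I_p + m R² = 0.6215 + (0.130)(0.294)² = 0.6327 kg·m².
ω_f = L_i / I_f = -1.066 / 0.6327 = -1.685 rad/s.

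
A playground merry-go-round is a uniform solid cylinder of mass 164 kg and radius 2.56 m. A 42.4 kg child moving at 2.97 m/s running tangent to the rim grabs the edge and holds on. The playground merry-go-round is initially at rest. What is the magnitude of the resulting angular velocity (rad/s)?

About the axle the impulsive forces during the collision are internal, so angular momentum about that axis is conserved.
I_p = ½(164)(2.56)² = 537.4 kg·m². Taking the sense of the child's angular momentum as positive, L_{child} = m v R = (42.4)(2.97)(2.56) = 322.4 kg·m²/s.
L_i = 0 + 322.4 = 322.4 kg·m²/s.
After sticking, I_f = I_p + m R² = 537.4 + (42.4)(2.56)² = 815.3 kg·m².
ω_f = L_i / I_f = 322.4 / 815.3 = 0.3954 rad/s.

|ω_f| ≈ 0.395 rad/s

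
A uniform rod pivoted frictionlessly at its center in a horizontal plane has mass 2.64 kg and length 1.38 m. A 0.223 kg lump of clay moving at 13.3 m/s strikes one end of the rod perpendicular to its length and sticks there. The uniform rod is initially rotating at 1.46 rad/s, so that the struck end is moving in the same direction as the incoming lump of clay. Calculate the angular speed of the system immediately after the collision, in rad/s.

The axle reaction passes through the pivot and exerts no torque about it; angular momentum about the pivot is conserved through the impact.
I_p = (1/12)(2.64)(1.38)² = 0.4190 kg·m². Taking the sense of the lump of clay's angular momentum as positive, L_{lump} = m v R = (0.223)(13.3)(1.38/2) = 2.046 kg·m²/s.
L_i = +I_p ω_p + m v R = +(0.4190)(1.46) + 2.046 = 2.658 kg·m²/s.
After sticking, I_f = I_p + m R² = 0.4190 + (0.223)(1.38/2)² = 0.5251 kg·m².
ω_f = L_i / I_f = 2.658 / 0.5251 = 5.062 rad/s.

|ω_f| ≈ 5.06 rad/s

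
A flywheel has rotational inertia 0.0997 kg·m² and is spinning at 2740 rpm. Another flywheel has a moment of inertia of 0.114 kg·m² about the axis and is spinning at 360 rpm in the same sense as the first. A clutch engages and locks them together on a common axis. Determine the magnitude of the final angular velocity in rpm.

|ω_f| ≈ 1470 rpm

The coupling torques are internal; angular momentum about the shared axis is conserved.
Taking A's sense as positive: L = (0.09970)(2740) + (0.1140)(360) = 314.2 kg·m²·rpm.
Combined I = 0.09970 + 0.1140 = 0.2137 kg·m².
ω_f = L / I = 314.2 / 0.2137 = 1470 rpm.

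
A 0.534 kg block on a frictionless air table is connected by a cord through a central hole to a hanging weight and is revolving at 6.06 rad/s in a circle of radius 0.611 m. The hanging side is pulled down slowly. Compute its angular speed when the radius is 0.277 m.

No torque about the axis ⇒ m r₁² ω₁ = m r₂² ω₂.
ω₂ = ω₁ (r₁/r₂)² = (6.06)(0.611/0.277)² = 29.48 rad/s.

ω₂ ≈ 29.5 rad/s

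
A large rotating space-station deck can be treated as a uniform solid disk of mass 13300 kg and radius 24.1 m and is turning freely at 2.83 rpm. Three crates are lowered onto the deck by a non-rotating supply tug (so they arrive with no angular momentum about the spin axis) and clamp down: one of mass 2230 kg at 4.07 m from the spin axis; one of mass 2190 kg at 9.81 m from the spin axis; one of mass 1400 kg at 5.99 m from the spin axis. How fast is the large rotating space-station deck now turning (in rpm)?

ω_f ≈ 2.63 rpm

The added mass arrives with no angular momentum about the spin axis, and any external torque about the spin axis is negligible, so the system's angular momentum is conserved.
I_p = ½(13300)(24.1)² = 3.862e+06 kg·m².
Added inertia Σmr² = (2230)(4.07)² + (2190)(9.81)² + (1400)(5.99)² = 2.979e+05 kg·m²; I_f = 3.862e+06 + 2.979e+05 = 4.160e+06 kg·m².
ω_f = I_p ω_i / I_f = (3.862e+06)(2.83) / 4.160e+06 = 2.627 rpm.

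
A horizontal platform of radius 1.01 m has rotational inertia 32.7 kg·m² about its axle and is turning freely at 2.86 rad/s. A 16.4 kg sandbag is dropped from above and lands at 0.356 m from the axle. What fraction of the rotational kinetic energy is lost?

The added mass arrives with no angular momentum about the axle, and any external torque about the axle is negligible, so the system's angular momentum is conserved.
Added inertia Σmr² = (16.4)(0.356)² = 2.078 kg·m²; I_f = 32.70 + 2.078 = 34.78 kg·m².
ω_f = I_p ω_i / I_f = (32.70)(2.86) / 34.78 = 2.689 rad/s.
KE_i = ½(32.70)(2.860 rad/s)² = 133.7 J; KE_f = ½(34.78)(2.689)² = 125.7 J.
Fraction lost = 0.05976.

fraction ≈ 0.0598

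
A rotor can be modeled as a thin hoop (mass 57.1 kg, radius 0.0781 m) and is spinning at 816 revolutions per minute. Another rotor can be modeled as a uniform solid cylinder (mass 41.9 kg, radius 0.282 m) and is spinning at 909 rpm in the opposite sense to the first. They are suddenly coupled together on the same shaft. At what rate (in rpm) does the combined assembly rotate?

No external torque acts about the common axis, so total angular momentum is conserved.
Moments of inertia: I_A = (57.1)(0.0781)² = 0.3483 kg·m²; I_B = ½(41.9)(0.282)² = 1.666 kg·m².
Taking A's sense as positive: L = (0.3483)(816) − (1.666)(909) = -1230 kg·m²·rpm.
Combined I = 0.3483 + 1.666 = 2.014 kg·m².
ω_f = L / I = -1230 / 2.014 = -610.7 rpm.

|ω_f| ≈ 611 rpm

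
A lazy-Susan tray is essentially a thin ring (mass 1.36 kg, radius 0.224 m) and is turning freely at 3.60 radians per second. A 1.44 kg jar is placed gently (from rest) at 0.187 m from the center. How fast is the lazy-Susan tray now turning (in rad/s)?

ω_f ≈ 2.07 rad/s

The added mass arrives with no angular momentum about the center, and any external torque about the center is negligible, so the system's angular momentum is conserved.
I_p = (1.36)(0.224)² = 0.06824 kg·m².
Added inertia Σmr² = (1.44)(0.187)² = 0.05036 kg·m²; I_f = 0.06824 + 0.05036 = 0.1186 kg·m².
ω_f = I_p ω_i / I_f = (0.06824)(3.60) / 0.1186 = 2.071 rad/s.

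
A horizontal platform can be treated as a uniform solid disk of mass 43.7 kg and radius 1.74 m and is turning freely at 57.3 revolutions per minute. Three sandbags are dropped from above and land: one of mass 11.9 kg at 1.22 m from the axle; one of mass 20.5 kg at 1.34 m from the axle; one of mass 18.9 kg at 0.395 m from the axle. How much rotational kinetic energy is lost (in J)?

The added mass arrives with no angular momentum about the axle, and any external torque about the axle is negligible, so the system's angular momentum is conserved.
I_p = ½(43.7)(1.74)² = 66.15 kg·m².
Added inertia Σmr² = (11.9)(1.22)² + (20.5)(1.34)² + (18.9)(0.395)² = 57.47 kg·m²; I_f = 66.15 + 57.47 = 123.6 kg·m².
ω_f = I_p ω_i / I_f = (66.15)(57.3) / 123.6 = 30.66 rpm.
KE_i = ½(66.15)(6.000 rad/s)² = 1191 J; KE_f = ½(123.6)(3.211)² = 637.3 J.

energy lost ≈ 554 J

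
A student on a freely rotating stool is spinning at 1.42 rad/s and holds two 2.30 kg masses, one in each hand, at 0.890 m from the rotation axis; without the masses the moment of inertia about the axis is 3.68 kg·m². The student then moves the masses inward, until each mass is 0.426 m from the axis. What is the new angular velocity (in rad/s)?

ω₂ ≈ 2.30 rad/s

No external torque acts about the spin axis, so angular momentum is conserved.
I₁ = 3.68 + 2(2.30)(0.890)² = 7.324 kg·m²; I₂ = 3.68 + 2(2.30)(0.426)² = 4.515 kg·m².
ω₂ = I₁ω₁ / I₂ = (7.324)(1.42 rad/s) / (4.515) = 2.303 rad/s.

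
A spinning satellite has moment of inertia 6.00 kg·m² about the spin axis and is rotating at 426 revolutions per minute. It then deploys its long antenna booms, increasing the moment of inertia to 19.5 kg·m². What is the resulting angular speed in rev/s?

ω₂ ≈ 2.18 rev/s

Angular momentum about the spin axis is conserved since the torque about it is zero.
ω₂ = I₁ω₁ / I₂ = (6.000)(426 rpm) / (19.50) = 131.1 rpm = 2.185 rev/s.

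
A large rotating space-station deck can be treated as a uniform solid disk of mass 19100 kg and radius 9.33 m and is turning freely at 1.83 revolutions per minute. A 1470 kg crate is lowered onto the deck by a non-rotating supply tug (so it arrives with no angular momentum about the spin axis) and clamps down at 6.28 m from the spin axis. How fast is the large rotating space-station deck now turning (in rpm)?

ω_f ≈ 1.71 rpm

The added mass arrives with no angular momentum about the spin axis, and any external torque about the spin axis is negligible, so the system's angular momentum is conserved.
I_p = ½(19100)(9.33)² = 8.313e+05 kg·m².
Added inertia Σmr² = (1470)(6.28)² = 57970 kg·m²; I_f = 8.313e+05 + 57970 = 8.893e+05 kg·m².
ω_f = I_p ω_i / I_f = (8.313e+05)(1.83) / 8.893e+05 = 1.711 rpm.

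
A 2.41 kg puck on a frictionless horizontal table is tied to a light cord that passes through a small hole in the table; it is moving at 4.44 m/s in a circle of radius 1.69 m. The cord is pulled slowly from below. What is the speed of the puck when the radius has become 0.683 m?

The only horizontal force on the mass is along the cord (radial), so it exerts no torque about the hole and angular momentum m v r is conserved.
v₂ = v₁ r₁ / r₂ = (4.44)(1.69) / (0.683) = 10.99 m/s.

v₂ ≈ 11.0 m/s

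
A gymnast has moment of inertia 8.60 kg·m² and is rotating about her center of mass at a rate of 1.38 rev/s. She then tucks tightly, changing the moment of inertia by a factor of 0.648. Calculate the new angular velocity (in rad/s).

ω₂ ≈ 13.4 rad/s

With no external torque about the axis, L is conserved: I₁ω₁ = I₂ω₂.
I₂ = 0.648 × 8.60 = 5.573 kg·m².
ω₂ = I₁ω₁ / I₂ = (8.600)(1.38 rev/s) / (5.573) = 2.130 rev/s = 13.38 rad/s.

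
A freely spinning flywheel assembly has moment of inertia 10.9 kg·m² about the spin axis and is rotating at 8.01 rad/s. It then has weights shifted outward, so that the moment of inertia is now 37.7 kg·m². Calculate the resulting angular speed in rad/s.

ω₂ ≈ 2.32 rad/s

Angular momentum about the spin axis is conserved since the torque about it is zero.
ω₂ = I₁ω₁ / I₂ = (10.90)(8.01 rad/s) / (37.70) = 2.316 rad/s.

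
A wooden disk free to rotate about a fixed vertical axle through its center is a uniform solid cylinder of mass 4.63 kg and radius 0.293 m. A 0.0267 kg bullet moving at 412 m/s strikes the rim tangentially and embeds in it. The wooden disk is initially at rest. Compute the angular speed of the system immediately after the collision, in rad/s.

|ω_f| ≈ 16.0 rad/s

The axle reaction passes through the axle and exerts no torque about it; angular momentum about the axle is conserved through the impact.
I_p = ½(4.63)(0.293)² = 0.1987 kg·m². Taking the sense of the bullet's angular momentum as positive, L_{bullet} = m v R = (0.0267)(412)(0.293) = 3.223 kg·m²/s.
L_i = 0 + 3.223 = 3.223 kg·m²/s.
After sticking, I_f = I_p + m R² = 0.1987 + (0.0267)(0.293)² = 0.2010 kg·m².
ω_f = L_i / I_f = 3.223 / 0.2010 = 16.03 rad/s.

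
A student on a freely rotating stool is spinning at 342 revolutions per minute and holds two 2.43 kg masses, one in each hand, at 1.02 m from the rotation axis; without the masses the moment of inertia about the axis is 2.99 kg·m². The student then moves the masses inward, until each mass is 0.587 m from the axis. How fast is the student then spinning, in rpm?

No external torque acts about the spin axis, so angular momentum is conserved.
I₁ = 2.99 + 2(2.43)(1.02)² = 8.046 kg·m²; I₂ = 2.99 + 2(2.43)(0.587)² = 4.665 kg·m².
ω₂ = I₁ω₁ / I₂ = (8.046)(342 rpm) / (4.665) = 589.9 rpm.

ω₂ ≈ 590 rpm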